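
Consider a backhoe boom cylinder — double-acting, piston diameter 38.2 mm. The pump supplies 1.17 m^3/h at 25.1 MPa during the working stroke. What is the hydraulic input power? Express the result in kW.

Hydraulic power = P × Q

W ≈ 8.16 kW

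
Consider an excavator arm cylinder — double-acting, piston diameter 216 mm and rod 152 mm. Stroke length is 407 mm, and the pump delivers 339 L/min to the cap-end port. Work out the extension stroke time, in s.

t ≈ 2.64 s

Cap-side area A_cap = π/4 × (216 mm)² = 36640 mm^2
Swept volume V = A × L; t = V / Q = A·L / Q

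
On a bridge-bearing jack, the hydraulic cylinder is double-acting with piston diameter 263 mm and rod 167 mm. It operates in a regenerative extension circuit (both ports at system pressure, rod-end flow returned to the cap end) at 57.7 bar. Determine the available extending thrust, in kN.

With equal pressure on both faces, forces on the annular region cancel; the net push is pressure × rod cross-section.
Rod cross-section A_rod = π/4 × (167 mm)² = 21900 mm^2
F = P × A_rod

F ≈ 126 kN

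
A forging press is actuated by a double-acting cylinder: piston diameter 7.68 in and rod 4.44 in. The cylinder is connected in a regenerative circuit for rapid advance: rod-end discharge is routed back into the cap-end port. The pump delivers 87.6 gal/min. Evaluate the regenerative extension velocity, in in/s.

v ≈ 21.8 in/s

In regeneration the rod-end outflow joins the pump flow into the cap end, so the net volume the pump must supply per unit advance equals the rod cross-section area.
Rod cross-section A_rod = π/4 × (4.44 in)² = 15.48 in^2
v = Q_pump / A_rod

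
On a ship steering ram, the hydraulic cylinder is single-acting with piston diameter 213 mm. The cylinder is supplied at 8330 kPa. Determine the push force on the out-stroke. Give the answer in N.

Cap-side area A_cap = π/4 × (213 mm)² = 35630 mm^2
F = P × A_cap = 8330 kPa × A_cap

F ≈ 2.97e5 N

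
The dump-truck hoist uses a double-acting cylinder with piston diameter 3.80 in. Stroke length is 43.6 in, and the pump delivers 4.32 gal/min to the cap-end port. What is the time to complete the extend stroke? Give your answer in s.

Cap-side area A_cap = π/4 × (3.80 in)² = 11.34 in^2
Swept volume V = A × L; t = V / Q = A·L / Q

t ≈ 29.7 s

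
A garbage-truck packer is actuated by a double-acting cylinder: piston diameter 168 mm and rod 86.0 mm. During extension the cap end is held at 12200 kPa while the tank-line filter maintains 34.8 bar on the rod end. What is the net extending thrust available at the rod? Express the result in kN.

Cap-side area A_cap = π/4 × (168 mm)² = 22170 mm^2
Rod-side annular area A_ann = π/4 × (168² − 86.0²) = 16360 mm^2
Net thrust = P_cap·A_cap − P_rod·A_ann = 270.4 kN − 56.93 kN

F ≈ 214 kN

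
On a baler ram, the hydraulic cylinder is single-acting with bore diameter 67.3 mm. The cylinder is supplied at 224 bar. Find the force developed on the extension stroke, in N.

F ≈ 79700 N

Cap-side area A_cap = π/4 × (67.3 mm)² = 3557 mm^2
F = P × A_cap = 224 bar × A_cap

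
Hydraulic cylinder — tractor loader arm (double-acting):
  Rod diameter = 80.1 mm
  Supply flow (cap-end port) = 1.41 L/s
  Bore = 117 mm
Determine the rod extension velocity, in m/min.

Cap-side area A_cap = π/4 × (117 mm)² = 10750 mm^2
v = Q / A

v ≈ 7.87 m/min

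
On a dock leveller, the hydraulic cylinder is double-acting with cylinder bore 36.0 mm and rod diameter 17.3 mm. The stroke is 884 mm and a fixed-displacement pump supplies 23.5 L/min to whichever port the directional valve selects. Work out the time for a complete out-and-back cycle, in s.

Cap-side area A_cap = π/4 × (36.0 mm)² = 1018 mm^2
Rod-side annular area A_ann = π/4 × (36.0² − 17.3²) = 782.8 mm^2
t_ext = A_cap·L/Q = 2.297 s
t_ret = A_ann·L/Q = 1.767 s
t_cycle = t_ext + t_ret

t ≈ 4.06 s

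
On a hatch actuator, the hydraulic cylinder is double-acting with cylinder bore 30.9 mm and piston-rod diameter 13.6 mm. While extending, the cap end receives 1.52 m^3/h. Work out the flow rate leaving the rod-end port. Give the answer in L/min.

Cap-side area A_cap = π/4 × (30.9 mm)² = 749.9 mm^2
Rod-side annular area A_ann = π/4 × (30.9² − 13.6²) = 604.6 mm^2
Piston speed v = Q_in/A_cap; rod-end outflow Q_out = v × A_ann = Q_in × A_ann/A_cap.

Q_out ≈ 20.4 L/min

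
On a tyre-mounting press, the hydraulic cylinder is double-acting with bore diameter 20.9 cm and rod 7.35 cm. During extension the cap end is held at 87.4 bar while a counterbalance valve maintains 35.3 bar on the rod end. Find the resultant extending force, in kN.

F ≈ 194 kN

Cap-side area A_cap = π/4 × (20.9 cm)² = 343.1 cm^2
Rod-side annular area A_ann = π/4 × (20.9² − 7.35²) = 300.6 cm^2
Net thrust = P_cap·A_cap − P_rod·A_ann = 299.8 kN − 106.1 kN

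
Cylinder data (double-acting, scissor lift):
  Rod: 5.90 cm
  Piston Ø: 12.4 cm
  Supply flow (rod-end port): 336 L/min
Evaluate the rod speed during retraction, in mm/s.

v ≈ 599 mm/s

Rod-side annular area A_ann = π/4 × (12.4² − 5.90²) = 93.42 cm^2
Flow into the rod-end port fills the annular volume.
v = Q / A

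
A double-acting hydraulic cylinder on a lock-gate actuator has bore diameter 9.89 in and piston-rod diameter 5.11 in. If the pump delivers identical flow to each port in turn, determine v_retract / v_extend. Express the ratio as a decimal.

v_ret/v_ext ≈ 1.36

Cap-side area A_cap = π/4 × (9.89 in)² = 76.82 in^2
Rod-side annular area A_ann = π/4 × (9.89² − 5.11²) = 56.31 in^2
For equal Q, v ∝ 1/A, so v_ret/v_ext = A_cap/A_ann.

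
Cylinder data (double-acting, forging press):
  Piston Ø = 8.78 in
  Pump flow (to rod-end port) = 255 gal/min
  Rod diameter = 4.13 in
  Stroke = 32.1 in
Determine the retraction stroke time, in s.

t ≈ 1.54 s

Rod-side annular area A_ann = π/4 × (8.78² − 4.13²) = 47.15 in^2
Swept volume V = A × L; t = V / Q = A·L / Q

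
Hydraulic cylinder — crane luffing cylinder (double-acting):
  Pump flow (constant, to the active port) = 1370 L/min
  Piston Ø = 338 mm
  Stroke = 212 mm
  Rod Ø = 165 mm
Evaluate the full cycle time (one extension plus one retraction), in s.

t ≈ 1.47 s

Cap-side area A_cap = π/4 × (338 mm)² = 89730 mm^2
Rod-side annular area A_ann = π/4 × (338² − 165²) = 68340 mm^2
t_ext = A_cap·L/Q = 0.8331 s
t_ret = A_ann·L/Q = 0.6346 s
t_cycle = t_ext + t_ret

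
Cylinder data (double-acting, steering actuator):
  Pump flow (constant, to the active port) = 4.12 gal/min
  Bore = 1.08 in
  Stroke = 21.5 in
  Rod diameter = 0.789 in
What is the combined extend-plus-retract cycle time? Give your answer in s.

t ≈ 1.82 s

Cap-side area A_cap = π/4 × (1.08 in)² = 0.9161 in^2
Rod-side annular area A_ann = π/4 × (1.08² − 0.789²) = 0.4272 in^2
t_ext = A_cap·L/Q = 1.242 s
t_ret = A_ann·L/Q = 0.5790 s
t_cycle = t_ext + t_ret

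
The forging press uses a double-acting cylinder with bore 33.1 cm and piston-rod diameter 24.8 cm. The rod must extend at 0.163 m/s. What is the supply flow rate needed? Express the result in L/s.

Q ≈ 14.0 L/s

Cap-side area A_cap = π/4 × (33.1 cm)² = 860.5 cm^2
Q = A × v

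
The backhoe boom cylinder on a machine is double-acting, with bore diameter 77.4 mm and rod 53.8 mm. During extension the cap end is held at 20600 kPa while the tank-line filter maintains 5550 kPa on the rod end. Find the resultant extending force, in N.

F ≈ 83400 N

Cap-side area A_cap = π/4 × (77.4 mm)² = 4705 mm^2
Rod-side annular area A_ann = π/4 × (77.4² − 53.8²) = 2432 mm^2
Net thrust = P_cap·A_cap − P_rod·A_ann = 96930 N − 13500 N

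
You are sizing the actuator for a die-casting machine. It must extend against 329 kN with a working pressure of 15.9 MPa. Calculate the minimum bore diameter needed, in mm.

Extension force acts on the full piston face: F = P × (π/4)D².
D = √(4F / (πP)) = √(4 × 329 kN / (π × 15.9 MPa))

D ≈ 162 mm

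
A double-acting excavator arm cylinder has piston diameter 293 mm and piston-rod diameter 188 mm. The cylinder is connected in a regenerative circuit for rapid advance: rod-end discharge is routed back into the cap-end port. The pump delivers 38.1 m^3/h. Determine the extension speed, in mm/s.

In regeneration the rod-end outflow joins the pump flow into the cap end, so the net volume the pump must supply per unit advance equals the rod cross-section area.
Rod cross-section A_rod = π/4 × (188 mm)² = 27760 mm^2
v = Q_pump / A_rod

v ≈ 381 mm/s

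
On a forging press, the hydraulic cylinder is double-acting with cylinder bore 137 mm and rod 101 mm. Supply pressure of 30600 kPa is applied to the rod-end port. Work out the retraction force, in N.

Rod-side annular area A_ann = π/4 × (137² − 101²) = 6729 mm^2
On retraction the pressure acts on the annular area (bore minus rod).
F = P × A_ann

F ≈ 2.06e5 N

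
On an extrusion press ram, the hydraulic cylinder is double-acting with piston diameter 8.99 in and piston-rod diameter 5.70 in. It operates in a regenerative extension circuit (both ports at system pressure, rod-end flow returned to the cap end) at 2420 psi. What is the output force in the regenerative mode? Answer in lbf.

With equal pressure on both faces, forces on the annular region cancel; the net push is pressure × rod cross-section.
Rod cross-section A_rod = π/4 × (5.70 in)² = 25.52 in^2
F = P × A_rod

F ≈ 61800 lbf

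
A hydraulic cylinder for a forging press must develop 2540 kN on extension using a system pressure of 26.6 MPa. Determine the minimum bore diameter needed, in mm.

D ≈ 349 mm

Extension force acts on the full piston face: F = P × (π/4)D².
D = √(4F / (πP)) = √(4 × 2540 kN / (π × 26.6 MPa))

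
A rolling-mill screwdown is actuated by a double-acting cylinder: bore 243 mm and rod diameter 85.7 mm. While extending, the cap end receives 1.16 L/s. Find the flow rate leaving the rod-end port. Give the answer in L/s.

Q_out ≈ 1.02 L/s

Cap-side area A_cap = π/4 × (243 mm)² = 46380 mm^2
Rod-side annular area A_ann = π/4 × (243² − 85.7²) = 40610 mm^2
Piston speed v = Q_in/A_cap; rod-end outflow Q_out = v × A_ann = Q_in × A_ann/A_cap.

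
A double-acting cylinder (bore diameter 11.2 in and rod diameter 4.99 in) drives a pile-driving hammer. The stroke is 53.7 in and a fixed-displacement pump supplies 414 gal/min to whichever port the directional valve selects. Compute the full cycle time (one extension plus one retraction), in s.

Cap-side area A_cap = π/4 × (11.2 in)² = 98.52 in^2
Rod-side annular area A_ann = π/4 × (11.2² − 4.99²) = 78.96 in^2
t_ext = A_cap·L/Q = 3.319 s
t_ret = A_ann·L/Q = 2.660 s
t_cycle = t_ext + t_ret

t ≈ 5.98 s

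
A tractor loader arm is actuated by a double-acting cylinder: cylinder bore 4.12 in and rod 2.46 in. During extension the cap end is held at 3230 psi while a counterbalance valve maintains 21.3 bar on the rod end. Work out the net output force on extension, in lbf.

Cap-side area A_cap = π/4 × (4.12 in)² = 13.33 in^2
Rod-side annular area A_ann = π/4 × (4.12² − 2.46²) = 8.579 in^2
Net thrust = P_cap·A_cap − P_rod·A_ann = 43060 lbf − 2650 lbf

F ≈ 40400 lbf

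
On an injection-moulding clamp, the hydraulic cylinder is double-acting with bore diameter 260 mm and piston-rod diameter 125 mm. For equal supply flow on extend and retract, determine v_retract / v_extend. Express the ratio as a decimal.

v_ret/v_ext ≈ 1.30

Cap-side area A_cap = π/4 × (260 mm)² = 53090 mm^2
Rod-side annular area A_ann = π/4 × (260² − 125²) = 40820 mm^2
For equal Q, v ∝ 1/A, so v_ret/v_ext = A_cap/A_ann.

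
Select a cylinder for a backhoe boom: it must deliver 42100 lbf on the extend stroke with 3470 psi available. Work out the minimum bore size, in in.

D ≈ 3.93 in

Extension force acts on the full piston face: F = P × (π/4)D².
D = √(4F / (πP)) = √(4 × 42100 lbf / (π × 3470 psi))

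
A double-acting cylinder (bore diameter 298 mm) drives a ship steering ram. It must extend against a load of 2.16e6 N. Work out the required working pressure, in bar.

P ≈ 310 bar

Cap-side area A_cap = π/4 × (298 mm)² = 69750 mm^2
P = F / A = 2.16e6 N / A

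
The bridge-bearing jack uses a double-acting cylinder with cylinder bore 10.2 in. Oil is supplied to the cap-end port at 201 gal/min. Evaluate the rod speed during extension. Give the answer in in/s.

v ≈ 9.47 in/s

Cap-side area A_cap = π/4 × (10.2 in)² = 81.71 in^2
v = Q / A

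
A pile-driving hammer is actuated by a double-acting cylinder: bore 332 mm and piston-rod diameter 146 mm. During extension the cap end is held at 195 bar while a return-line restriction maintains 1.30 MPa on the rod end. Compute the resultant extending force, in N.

Cap-side area A_cap = π/4 × (332 mm)² = 86570 mm^2
Rod-side annular area A_ann = π/4 × (332² − 146²) = 69830 mm^2
Net thrust = P_cap·A_cap − P_rod·A_ann = 1.688e6 N − 90780 N

F ≈ 1.60e6 N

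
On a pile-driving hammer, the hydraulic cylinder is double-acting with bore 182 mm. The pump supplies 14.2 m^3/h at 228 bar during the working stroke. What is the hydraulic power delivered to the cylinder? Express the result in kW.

W ≈ 89.9 kW

Hydraulic power = P × Q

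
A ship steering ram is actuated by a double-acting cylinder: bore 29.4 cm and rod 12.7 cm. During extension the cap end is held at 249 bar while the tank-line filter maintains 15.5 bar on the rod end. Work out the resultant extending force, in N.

Cap-side area A_cap = π/4 × (29.4 cm)² = 678.9 cm^2
Rod-side annular area A_ann = π/4 × (29.4² − 12.7²) = 552.2 cm^2
Net thrust = P_cap·A_cap − P_rod·A_ann = 1.690e6 N − 85590 N

F ≈ 1.60e6 N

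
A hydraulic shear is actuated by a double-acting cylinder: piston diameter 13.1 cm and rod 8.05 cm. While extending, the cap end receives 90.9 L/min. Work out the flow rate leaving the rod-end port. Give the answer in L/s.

Q_out ≈ 0.943 L/s

Cap-side area A_cap = π/4 × (13.1 cm)² = 134.8 cm^2
Rod-side annular area A_ann = π/4 × (13.1² − 8.05²) = 83.89 cm^2
Piston speed v = Q_in/A_cap; rod-end outflow Q_out = v × A_ann = Q_in × A_ann/A_cap.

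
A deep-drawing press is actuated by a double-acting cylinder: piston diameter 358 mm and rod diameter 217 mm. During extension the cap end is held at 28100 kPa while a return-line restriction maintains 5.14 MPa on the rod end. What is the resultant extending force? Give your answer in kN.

F ≈ 2500 kN

Cap-side area A_cap = π/4 × (358 mm)² = 1.007e5 mm^2
Rod-side annular area A_ann = π/4 × (358² − 217²) = 63680 mm^2
Net thrust = P_cap·A_cap − P_rod·A_ann = 2829 kN − 327.3 kN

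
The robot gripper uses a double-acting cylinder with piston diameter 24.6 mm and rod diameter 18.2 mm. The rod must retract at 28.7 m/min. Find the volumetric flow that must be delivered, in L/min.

Rod-side annular area A_ann = π/4 × (24.6² − 18.2²) = 215.1 mm^2
Q = A × v

Q ≈ 6.17 L/min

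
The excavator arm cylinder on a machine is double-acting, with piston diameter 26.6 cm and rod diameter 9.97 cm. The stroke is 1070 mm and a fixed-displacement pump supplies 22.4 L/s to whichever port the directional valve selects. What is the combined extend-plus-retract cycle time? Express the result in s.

t ≈ 4.94 s

Cap-side area A_cap = π/4 × (26.6 cm)² = 555.7 cm^2
Rod-side annular area A_ann = π/4 × (26.6² − 9.97²) = 477.6 cm^2
t_ext = A_cap·L/Q = 2.655 s
t_ret = A_ann·L/Q = 2.282 s
t_cycle = t_ext + t_ret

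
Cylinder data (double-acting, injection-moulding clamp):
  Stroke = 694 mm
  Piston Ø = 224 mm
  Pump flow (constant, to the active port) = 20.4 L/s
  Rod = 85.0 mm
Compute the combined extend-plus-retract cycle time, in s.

Cap-side area A_cap = π/4 × (224 mm)² = 39410 mm^2
Rod-side annular area A_ann = π/4 × (224² − 85.0²) = 33730 mm^2
t_ext = A_cap·L/Q = 1.341 s
t_ret = A_ann·L/Q = 1.148 s
t_cycle = t_ext + t_ret

t ≈ 2.49 s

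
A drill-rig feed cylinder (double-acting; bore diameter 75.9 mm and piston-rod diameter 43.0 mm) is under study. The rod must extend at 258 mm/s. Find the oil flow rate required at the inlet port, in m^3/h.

Cap-side area A_cap = π/4 × (75.9 mm)² = 4525 mm^2
Q = A × v

Q ≈ 4.20 m^3/h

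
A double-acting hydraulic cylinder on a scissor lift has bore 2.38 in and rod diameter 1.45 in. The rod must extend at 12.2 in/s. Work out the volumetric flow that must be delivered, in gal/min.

Cap-side area A_cap = π/4 × (2.38 in)² = 4.449 in^2
Q = A × v

Q ≈ 14.1 gal/min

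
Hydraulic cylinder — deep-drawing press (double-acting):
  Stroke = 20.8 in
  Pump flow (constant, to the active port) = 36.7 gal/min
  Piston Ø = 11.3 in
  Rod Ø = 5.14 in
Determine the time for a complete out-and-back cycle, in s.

t ≈ 26.5 s

Cap-side area A_cap = π/4 × (11.3 in)² = 100.3 in^2
Rod-side annular area A_ann = π/4 × (11.3² − 5.14²) = 79.54 in^2
t_ext = A_cap·L/Q = 14.76 s
t_ret = A_ann·L/Q = 11.71 s
t_cycle = t_ext + t_ret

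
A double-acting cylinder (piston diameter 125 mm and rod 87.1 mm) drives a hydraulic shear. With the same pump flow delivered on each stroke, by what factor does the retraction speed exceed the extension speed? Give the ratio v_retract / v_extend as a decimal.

v_ret/v_ext ≈ 1.94

Cap-side area A_cap = π/4 × (125 mm)² = 12270 mm^2
Rod-side annular area A_ann = π/4 × (125² − 87.1²) = 6313 mm^2
For equal Q, v ∝ 1/A, so v_ret/v_ext = A_cap/A_ann.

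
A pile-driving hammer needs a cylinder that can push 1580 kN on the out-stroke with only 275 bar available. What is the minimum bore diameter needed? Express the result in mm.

Extension force acts on the full piston face: F = P × (π/4)D².
D = √(4F / (πP)) = √(4 × 1580 kN / (π × 275 bar))

D ≈ 270 mm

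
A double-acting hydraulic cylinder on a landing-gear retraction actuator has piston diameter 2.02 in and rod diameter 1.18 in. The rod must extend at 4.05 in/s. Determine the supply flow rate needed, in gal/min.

Cap-side area A_cap = π/4 × (2.02 in)² = 3.205 in^2
Q = A × v

Q ≈ 3.37 gal/min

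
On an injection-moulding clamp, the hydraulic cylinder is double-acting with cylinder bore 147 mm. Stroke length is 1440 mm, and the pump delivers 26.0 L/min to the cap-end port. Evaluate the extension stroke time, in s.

Cap-side area A_cap = π/4 × (147 mm)² = 16970 mm^2
Swept volume V = A × L; t = V / Q = A·L / Q

t ≈ 56.4 s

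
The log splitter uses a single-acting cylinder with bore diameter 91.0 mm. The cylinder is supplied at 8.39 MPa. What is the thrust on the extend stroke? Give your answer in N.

F ≈ 54600 N

Cap-side area A_cap = π/4 × (91.0 mm)² = 6504 mm^2
F = P × A_cap = 8.39 MPa × A_cap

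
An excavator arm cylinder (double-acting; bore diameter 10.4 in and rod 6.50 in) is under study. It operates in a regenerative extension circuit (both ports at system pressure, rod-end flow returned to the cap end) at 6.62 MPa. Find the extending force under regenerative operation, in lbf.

F ≈ 31900 lbf

With equal pressure on both faces, forces on the annular region cancel; the net push is pressure × rod cross-section.
Rod cross-section A_rod = π/4 × (6.50 in)² = 33.18 in^2
F = P × A_rod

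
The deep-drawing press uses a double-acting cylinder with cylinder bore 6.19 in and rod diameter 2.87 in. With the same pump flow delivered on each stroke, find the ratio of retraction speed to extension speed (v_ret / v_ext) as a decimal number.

v_ret/v_ext ≈ 1.27

Cap-side area A_cap = π/4 × (6.19 in)² = 30.09 in^2
Rod-side annular area A_ann = π/4 × (6.19² − 2.87²) = 23.62 in^2
For equal Q, v ∝ 1/A, so v_ret/v_ext = A_cap/A_ann.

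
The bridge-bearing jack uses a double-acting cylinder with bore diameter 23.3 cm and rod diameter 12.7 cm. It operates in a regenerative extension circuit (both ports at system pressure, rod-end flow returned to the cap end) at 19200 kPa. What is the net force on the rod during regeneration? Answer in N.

With equal pressure on both faces, forces on the annular region cancel; the net push is pressure × rod cross-section.
Rod cross-section A_rod = π/4 × (12.7 cm)² = 126.7 cm^2
F = P × A_rod

F ≈ 2.43e5 N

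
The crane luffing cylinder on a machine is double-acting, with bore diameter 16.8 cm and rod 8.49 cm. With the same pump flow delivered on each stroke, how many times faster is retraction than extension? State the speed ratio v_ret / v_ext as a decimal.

v_ret/v_ext ≈ 1.34

Cap-side area A_cap = π/4 × (16.8 cm)² = 221.7 cm^2
Rod-side annular area A_ann = π/4 × (16.8² − 8.49²) = 165.1 cm^2
For equal Q, v ∝ 1/A, so v_ret/v_ext = A_cap/A_ann.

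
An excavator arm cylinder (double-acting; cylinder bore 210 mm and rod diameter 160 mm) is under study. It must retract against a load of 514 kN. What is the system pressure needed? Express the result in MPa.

Rod-side annular area A_ann = π/4 × (210² − 160²) = 14530 mm^2
Retraction: pressure acts on the annular area.
P = F / A = 514 kN / A

P ≈ 35.4 MPa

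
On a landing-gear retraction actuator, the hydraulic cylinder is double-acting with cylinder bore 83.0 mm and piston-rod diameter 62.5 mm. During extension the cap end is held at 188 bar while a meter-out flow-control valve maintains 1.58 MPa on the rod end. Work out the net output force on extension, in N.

Cap-side area A_cap = π/4 × (83.0 mm)² = 5411 mm^2
Rod-side annular area A_ann = π/4 × (83.0² − 62.5²) = 2343 mm^2
Net thrust = P_cap·A_cap − P_rod·A_ann = 1.017e5 N − 3701 N

F ≈ 98000 N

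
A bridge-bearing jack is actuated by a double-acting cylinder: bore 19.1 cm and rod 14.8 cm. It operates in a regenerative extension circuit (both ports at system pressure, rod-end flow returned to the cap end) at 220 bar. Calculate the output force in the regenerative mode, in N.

F ≈ 3.78e5 N

With equal pressure on both faces, forces on the annular region cancel; the net push is pressure × rod cross-section.
Rod cross-section A_rod = π/4 × (14.8 cm)² = 172.0 cm^2
F = P × A_rod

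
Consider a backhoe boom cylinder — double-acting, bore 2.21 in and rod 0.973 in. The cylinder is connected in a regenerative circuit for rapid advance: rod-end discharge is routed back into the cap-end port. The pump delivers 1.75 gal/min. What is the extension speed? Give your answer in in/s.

v ≈ 9.06 in/s

In regeneration the rod-end outflow joins the pump flow into the cap end, so the net volume the pump must supply per unit advance equals the rod cross-section area.
Rod cross-section A_rod = π/4 × (0.973 in)² = 0.7436 in^2
v = Q_pump / A_rod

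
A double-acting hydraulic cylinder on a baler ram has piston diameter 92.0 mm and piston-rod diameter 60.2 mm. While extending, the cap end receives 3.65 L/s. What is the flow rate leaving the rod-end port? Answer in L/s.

Q_out ≈ 2.09 L/s

Cap-side area A_cap = π/4 × (92.0 mm)² = 6648 mm^2
Rod-side annular area A_ann = π/4 × (92.0² − 60.2²) = 3801 mm^2
Piston speed v = Q_in/A_cap; rod-end outflow Q_out = v × A_ann = Q_in × A_ann/A_cap.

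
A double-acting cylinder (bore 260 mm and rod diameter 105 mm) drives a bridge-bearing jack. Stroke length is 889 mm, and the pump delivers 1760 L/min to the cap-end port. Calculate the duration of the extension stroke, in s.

t ≈ 1.61 s

Cap-side area A_cap = π/4 × (260 mm)² = 53090 mm^2
Swept volume V = A × L; t = V / Q = A·L / Q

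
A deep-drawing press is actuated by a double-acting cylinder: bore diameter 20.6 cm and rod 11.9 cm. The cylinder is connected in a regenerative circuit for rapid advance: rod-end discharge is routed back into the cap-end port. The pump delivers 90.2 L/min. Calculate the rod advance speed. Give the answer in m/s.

v ≈ 0.135 m/s

In regeneration the rod-end outflow joins the pump flow into the cap end, so the net volume the pump must supply per unit advance equals the rod cross-section area.
Rod cross-section A_rod = π/4 × (11.9 cm)² = 111.2 cm^2
v = Q_pump / A_rod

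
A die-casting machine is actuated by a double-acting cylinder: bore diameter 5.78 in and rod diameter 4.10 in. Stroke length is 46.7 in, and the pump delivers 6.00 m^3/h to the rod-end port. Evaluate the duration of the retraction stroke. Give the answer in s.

Rod-side annular area A_ann = π/4 × (5.78² − 4.10²) = 13.04 in^2
Swept volume V = A × L; t = V / Q = A·L / Q

t ≈ 5.99 s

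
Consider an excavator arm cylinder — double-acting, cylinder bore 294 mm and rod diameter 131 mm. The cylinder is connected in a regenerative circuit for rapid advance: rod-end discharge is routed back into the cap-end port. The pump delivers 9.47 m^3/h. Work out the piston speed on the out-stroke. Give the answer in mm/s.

In regeneration the rod-end outflow joins the pump flow into the cap end, so the net volume the pump must supply per unit advance equals the rod cross-section area.
Rod cross-section A_rod = π/4 × (131 mm)² = 13480 mm^2
v = Q_pump / A_rod

v ≈ 195 mm/s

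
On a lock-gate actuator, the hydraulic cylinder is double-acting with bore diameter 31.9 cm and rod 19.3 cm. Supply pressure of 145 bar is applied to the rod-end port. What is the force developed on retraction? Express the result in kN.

F ≈ 735 kN

Rod-side annular area A_ann = π/4 × (31.9² − 19.3²) = 506.7 cm^2
On retraction the pressure acts on the annular area (bore minus rod).
F = P × A_ann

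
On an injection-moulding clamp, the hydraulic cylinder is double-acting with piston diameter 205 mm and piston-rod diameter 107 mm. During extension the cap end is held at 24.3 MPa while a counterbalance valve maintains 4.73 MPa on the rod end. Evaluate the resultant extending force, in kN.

Cap-side area A_cap = π/4 × (205 mm)² = 33010 mm^2
Rod-side annular area A_ann = π/4 × (205² − 107²) = 24010 mm^2
Net thrust = P_cap·A_cap − P_rod·A_ann = 802.1 kN − 113.6 kN

F ≈ 688 kN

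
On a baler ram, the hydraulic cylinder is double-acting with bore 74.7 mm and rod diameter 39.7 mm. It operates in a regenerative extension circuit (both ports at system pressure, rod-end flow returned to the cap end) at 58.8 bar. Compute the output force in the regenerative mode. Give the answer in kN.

F ≈ 7.28 kN

With equal pressure on both faces, forces on the annular region cancel; the net push is pressure × rod cross-section.
Rod cross-section A_rod = π/4 × (39.7 mm)² = 1238 mm^2
F = P × A_rod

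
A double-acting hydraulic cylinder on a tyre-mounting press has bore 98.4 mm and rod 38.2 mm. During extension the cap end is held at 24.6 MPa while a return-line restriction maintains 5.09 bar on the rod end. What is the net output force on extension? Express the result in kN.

F ≈ 184 kN

Cap-side area A_cap = π/4 × (98.4 mm)² = 7605 mm^2
Rod-side annular area A_ann = π/4 × (98.4² − 38.2²) = 6459 mm^2
Net thrust = P_cap·A_cap − P_rod·A_ann = 187.1 kN − 3.287 kN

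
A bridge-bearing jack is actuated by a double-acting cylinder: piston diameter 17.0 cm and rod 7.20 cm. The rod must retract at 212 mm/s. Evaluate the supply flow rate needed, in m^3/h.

Q ≈ 14.2 m^3/h

Rod-side annular area A_ann = π/4 × (17.0² − 7.20²) = 186.3 cm^2
Q = A × v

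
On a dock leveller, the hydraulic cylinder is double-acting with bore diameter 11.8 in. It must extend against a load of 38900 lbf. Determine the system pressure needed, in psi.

P ≈ 356 psi

Cap-side area A_cap = π/4 × (11.8 in)² = 109.4 in^2
P = F / A = 38900 lbf / A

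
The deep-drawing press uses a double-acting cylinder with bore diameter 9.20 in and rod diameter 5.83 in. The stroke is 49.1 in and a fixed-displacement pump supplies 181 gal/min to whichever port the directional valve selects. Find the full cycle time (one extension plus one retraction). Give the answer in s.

t ≈ 7.49 s

Cap-side area A_cap = π/4 × (9.20 in)² = 66.48 in^2
Rod-side annular area A_ann = π/4 × (9.20² − 5.83²) = 39.78 in^2
t_ext = A_cap·L/Q = 4.684 s
t_ret = A_ann·L/Q = 2.803 s
t_cycle = t_ext + t_ret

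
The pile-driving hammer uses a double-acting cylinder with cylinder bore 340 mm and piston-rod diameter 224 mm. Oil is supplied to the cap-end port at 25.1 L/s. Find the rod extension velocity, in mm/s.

Cap-side area A_cap = π/4 × (340 mm)² = 90790 mm^2
v = Q / A

v ≈ 276 mm/s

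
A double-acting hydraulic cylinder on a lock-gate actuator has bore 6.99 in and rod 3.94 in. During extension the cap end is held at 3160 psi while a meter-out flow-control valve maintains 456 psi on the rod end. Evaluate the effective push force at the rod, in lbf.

Cap-side area A_cap = π/4 × (6.99 in)² = 38.37 in^2
Rod-side annular area A_ann = π/4 × (6.99² − 3.94²) = 26.18 in^2
Net thrust = P_cap·A_cap − P_rod·A_ann = 1.213e5 lbf − 11940 lbf

F ≈ 1.09e5 lbf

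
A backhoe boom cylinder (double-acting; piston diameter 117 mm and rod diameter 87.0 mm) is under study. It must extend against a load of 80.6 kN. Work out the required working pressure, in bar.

P ≈ 75.0 bar

Cap-side area A_cap = π/4 × (117 mm)² = 10750 mm^2
P = F / A = 80.6 kN / A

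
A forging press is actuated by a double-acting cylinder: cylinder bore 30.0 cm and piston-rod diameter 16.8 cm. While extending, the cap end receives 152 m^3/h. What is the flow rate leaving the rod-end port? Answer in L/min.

Q_out ≈ 1740 L/min

Cap-side area A_cap = π/4 × (30.0 cm)² = 706.9 cm^2
Rod-side annular area A_ann = π/4 × (30.0² − 16.8²) = 485.2 cm^2
Piston speed v = Q_in/A_cap; rod-end outflow Q_out = v × A_ann = Q_in × A_ann/A_cap.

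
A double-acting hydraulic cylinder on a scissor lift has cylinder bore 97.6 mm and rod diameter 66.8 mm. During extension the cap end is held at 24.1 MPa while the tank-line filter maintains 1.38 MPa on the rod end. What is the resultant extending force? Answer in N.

F ≈ 1.75e5 N

Cap-side area A_cap = π/4 × (97.6 mm)² = 7482 mm^2
Rod-side annular area A_ann = π/4 × (97.6² − 66.8²) = 3977 mm^2
Net thrust = P_cap·A_cap − P_rod·A_ann = 1.803e5 N − 5488 N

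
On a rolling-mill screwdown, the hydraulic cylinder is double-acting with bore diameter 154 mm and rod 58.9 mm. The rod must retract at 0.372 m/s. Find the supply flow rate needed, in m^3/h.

Rod-side annular area A_ann = π/4 × (154² − 58.9²) = 15900 mm^2
Q = A × v

Q ≈ 21.3 m^3/h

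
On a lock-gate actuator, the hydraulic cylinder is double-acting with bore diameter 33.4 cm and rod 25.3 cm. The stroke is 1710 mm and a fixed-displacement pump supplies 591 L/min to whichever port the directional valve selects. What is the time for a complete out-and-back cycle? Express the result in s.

t ≈ 21.7 s

Cap-side area A_cap = π/4 × (33.4 cm)² = 876.2 cm^2
Rod-side annular area A_ann = π/4 × (33.4² − 25.3²) = 373.4 cm^2
t_ext = A_cap·L/Q = 15.21 s
t_ret = A_ann·L/Q = 6.483 s
t_cycle = t_ext + t_ret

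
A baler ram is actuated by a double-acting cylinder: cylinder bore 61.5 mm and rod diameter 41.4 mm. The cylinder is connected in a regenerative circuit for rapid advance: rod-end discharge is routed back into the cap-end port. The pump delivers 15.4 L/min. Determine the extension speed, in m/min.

In regeneration the rod-end outflow joins the pump flow into the cap end, so the net volume the pump must supply per unit advance equals the rod cross-section area.
Rod cross-section A_rod = π/4 × (41.4 mm)² = 1346 mm^2
v = Q_pump / A_rod

v ≈ 11.4 m/min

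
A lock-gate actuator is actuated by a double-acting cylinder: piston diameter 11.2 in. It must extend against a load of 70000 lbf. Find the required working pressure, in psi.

P ≈ 711 psi

Cap-side area A_cap = π/4 × (11.2 in)² = 98.52 in^2
P = F / A = 70000 lbf / A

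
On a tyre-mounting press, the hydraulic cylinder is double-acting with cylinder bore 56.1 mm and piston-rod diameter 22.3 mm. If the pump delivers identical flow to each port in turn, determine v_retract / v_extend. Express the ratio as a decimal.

v_ret/v_ext ≈ 1.19

Cap-side area A_cap = π/4 × (56.1 mm)² = 2472 mm^2
Rod-side annular area A_ann = π/4 × (56.1² − 22.3²) = 2081 mm^2
For equal Q, v ∝ 1/A, so v_ret/v_ext = A_cap/A_ann.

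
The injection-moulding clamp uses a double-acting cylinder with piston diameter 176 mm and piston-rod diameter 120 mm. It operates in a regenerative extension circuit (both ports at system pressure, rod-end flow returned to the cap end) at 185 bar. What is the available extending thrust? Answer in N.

F ≈ 2.09e5 N

With equal pressure on both faces, forces on the annular region cancel; the net push is pressure × rod cross-section.
Rod cross-section A_rod = π/4 × (120 mm)² = 11310 mm^2
F = P × A_rod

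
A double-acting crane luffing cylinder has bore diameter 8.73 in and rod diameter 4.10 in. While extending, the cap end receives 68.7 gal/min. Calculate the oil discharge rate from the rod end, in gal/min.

Cap-side area A_cap = π/4 × (8.73 in)² = 59.86 in^2
Rod-side annular area A_ann = π/4 × (8.73² − 4.10²) = 46.65 in^2
Piston speed v = Q_in/A_cap; rod-end outflow Q_out = v × A_ann = Q_in × A_ann/A_cap.

Q_out ≈ 53.5 gal/min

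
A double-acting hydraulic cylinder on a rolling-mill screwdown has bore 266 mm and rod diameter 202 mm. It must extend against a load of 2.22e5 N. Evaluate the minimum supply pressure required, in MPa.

P ≈ 3.99 MPa

Cap-side area A_cap = π/4 × (266 mm)² = 55570 mm^2
P = F / A = 2.22e5 N / A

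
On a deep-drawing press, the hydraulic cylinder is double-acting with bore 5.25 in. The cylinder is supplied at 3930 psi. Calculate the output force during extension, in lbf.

F ≈ 85100 lbf

Cap-side area A_cap = π/4 × (5.25 in)² = 21.65 in^2
F = P × A_cap = 3930 psi × A_cap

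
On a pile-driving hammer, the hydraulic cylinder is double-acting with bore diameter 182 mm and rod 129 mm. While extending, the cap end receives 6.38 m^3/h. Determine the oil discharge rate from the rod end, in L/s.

Cap-side area A_cap = π/4 × (182 mm)² = 26020 mm^2
Rod-side annular area A_ann = π/4 × (182² − 129²) = 12950 mm^2
Piston speed v = Q_in/A_cap; rod-end outflow Q_out = v × A_ann = Q_in × A_ann/A_cap.

Q_out ≈ 0.882 L/s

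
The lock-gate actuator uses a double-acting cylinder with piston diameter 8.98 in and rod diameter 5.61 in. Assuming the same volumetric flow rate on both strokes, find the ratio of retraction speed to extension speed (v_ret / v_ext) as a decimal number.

Cap-side area A_cap = π/4 × (8.98 in)² = 63.33 in^2
Rod-side annular area A_ann = π/4 × (8.98² − 5.61²) = 38.62 in^2
For equal Q, v ∝ 1/A, so v_ret/v_ext = A_cap/A_ann.

v_ret/v_ext ≈ 1.64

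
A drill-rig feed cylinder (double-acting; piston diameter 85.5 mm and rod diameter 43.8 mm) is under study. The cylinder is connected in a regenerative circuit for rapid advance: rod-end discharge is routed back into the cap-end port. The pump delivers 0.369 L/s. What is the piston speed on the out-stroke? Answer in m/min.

v ≈ 14.7 m/min

In regeneration the rod-end outflow joins the pump flow into the cap end, so the net volume the pump must supply per unit advance equals the rod cross-section area.
Rod cross-section A_rod = π/4 × (43.8 mm)² = 1507 mm^2
v = Q_pump / A_rod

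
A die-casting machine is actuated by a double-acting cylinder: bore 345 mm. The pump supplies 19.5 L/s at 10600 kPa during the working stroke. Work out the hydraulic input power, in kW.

W ≈ 207 kW

Hydraulic power = P × Q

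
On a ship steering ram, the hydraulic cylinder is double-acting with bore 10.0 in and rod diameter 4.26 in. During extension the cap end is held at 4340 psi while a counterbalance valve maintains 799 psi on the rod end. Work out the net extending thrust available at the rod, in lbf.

Cap-side area A_cap = π/4 × (10.0 in)² = 78.54 in^2
Rod-side annular area A_ann = π/4 × (10.0² − 4.26²) = 64.29 in^2
Net thrust = P_cap·A_cap − P_rod·A_ann = 3.409e5 lbf − 51370 lbf

F ≈ 2.89e5 lbf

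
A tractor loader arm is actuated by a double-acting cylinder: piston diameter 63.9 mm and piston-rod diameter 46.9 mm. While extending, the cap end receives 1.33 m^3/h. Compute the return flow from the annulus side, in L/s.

Cap-side area A_cap = π/4 × (63.9 mm)² = 3207 mm^2
Rod-side annular area A_ann = π/4 × (63.9² − 46.9²) = 1479 mm^2
Piston speed v = Q_in/A_cap; rod-end outflow Q_out = v × A_ann = Q_in × A_ann/A_cap.

Q_out ≈ 0.170 L/s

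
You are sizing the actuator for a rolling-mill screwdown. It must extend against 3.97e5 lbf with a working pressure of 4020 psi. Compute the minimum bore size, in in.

Extension force acts on the full piston face: F = P × (π/4)D².
D = √(4F / (πP)) = √(4 × 3.97e5 lbf / (π × 4020 psi))

D ≈ 11.2 in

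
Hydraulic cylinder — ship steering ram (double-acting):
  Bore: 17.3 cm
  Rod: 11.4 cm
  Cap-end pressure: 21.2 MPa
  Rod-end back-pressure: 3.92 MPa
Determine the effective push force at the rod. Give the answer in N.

Cap-side area A_cap = π/4 × (17.3 cm)² = 235.1 cm^2
Rod-side annular area A_ann = π/4 × (17.3² − 11.4²) = 133.0 cm^2
Net thrust = P_cap·A_cap − P_rod·A_ann = 4.983e5 N − 52130 N

F ≈ 4.46e5 N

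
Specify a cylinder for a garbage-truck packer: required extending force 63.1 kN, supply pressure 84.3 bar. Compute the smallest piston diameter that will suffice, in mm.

Extension force acts on the full piston face: F = P × (π/4)D².
D = √(4F / (πP)) = √(4 × 63.1 kN / (π × 84.3 bar))

D ≈ 97.6 mm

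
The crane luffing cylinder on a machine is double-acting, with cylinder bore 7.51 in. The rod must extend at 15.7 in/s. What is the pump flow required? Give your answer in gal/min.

Q ≈ 181 gal/min

Cap-side area A_cap = π/4 × (7.51 in)² = 44.30 in^2
Q = A × v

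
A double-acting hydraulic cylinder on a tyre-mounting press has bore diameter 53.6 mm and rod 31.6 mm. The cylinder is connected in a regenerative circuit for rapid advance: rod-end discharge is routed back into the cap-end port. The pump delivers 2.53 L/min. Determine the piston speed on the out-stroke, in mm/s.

In regeneration the rod-end outflow joins the pump flow into the cap end, so the net volume the pump must supply per unit advance equals the rod cross-section area.
Rod cross-section A_rod = π/4 × (31.6 mm)² = 784.3 mm^2
v = Q_pump / A_rod

v ≈ 53.8 mm/s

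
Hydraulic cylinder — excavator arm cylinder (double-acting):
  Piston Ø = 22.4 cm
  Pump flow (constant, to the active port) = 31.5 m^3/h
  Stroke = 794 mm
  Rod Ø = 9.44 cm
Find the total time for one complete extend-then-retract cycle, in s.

Cap-side area A_cap = π/4 × (22.4 cm)² = 394.1 cm^2
Rod-side annular area A_ann = π/4 × (22.4² − 9.44²) = 324.1 cm^2
t_ext = A_cap·L/Q = 3.576 s
t_ret = A_ann·L/Q = 2.941 s
t_cycle = t_ext + t_ret

t ≈ 6.52 s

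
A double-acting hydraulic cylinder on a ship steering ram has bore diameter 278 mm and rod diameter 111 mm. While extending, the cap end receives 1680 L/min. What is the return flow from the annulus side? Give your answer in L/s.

Cap-side area A_cap = π/4 × (278 mm)² = 60700 mm^2
Rod-side annular area A_ann = π/4 × (278² − 111²) = 51020 mm^2
Piston speed v = Q_in/A_cap; rod-end outflow Q_out = v × A_ann = Q_in × A_ann/A_cap.

Q_out ≈ 23.5 L/s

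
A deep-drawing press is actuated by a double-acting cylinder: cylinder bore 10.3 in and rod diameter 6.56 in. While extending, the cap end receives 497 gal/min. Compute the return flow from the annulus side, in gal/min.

Q_out ≈ 295 gal/min

Cap-side area A_cap = π/4 × (10.3 in)² = 83.32 in^2
Rod-side annular area A_ann = π/4 × (10.3² − 6.56²) = 49.52 in^2
Piston speed v = Q_in/A_cap; rod-end outflow Q_out = v × A_ann = Q_in × A_ann/A_cap.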